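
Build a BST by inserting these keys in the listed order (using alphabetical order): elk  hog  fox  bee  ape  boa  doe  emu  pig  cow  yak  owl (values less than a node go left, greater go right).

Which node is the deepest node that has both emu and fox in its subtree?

Insert elk: tree is empty, so elk becomes the root.
Insert hog: hog > elk → go right. Place as right child of elk.
Insert fox: fox > elk → go right; fox < hog → go left. Place as left child of hog.
Insert bee: bee < elk → go left. Place as left child of elk.
Insert ape: ape < elk → go left; ape < bee → go left. Place as left child of bee.
Insert boa: boa < elk → go left; boa > bee → go right. Place as right child of bee.
Insert doe: doe < elk → go left; doe > bee → go right; doe > boa → go right. Place as right child of boa.
Insert emu: emu > elk → go right; emu < hog → go left; emu < fox → go left. Place as left child of fox.
Insert pig: pig > elk → go right; pig > hog → go right. Place as right child of hog.
Insert cow: cow < elk → go left; cow > bee → go right; cow > boa → go right; cow < doe → go left. Place as left child of doe.
Insert yak: yak > elk → go right; yak > hog → go right; yak > pig → go right. Place as right child of pig.
Insert owl: owl > elk → go right; owl > hog → go right; owl < pig → go left. Place as left child of pig.

Path to emu: elk → hog → fox → emu
Path to fox: elk → hog → fox
fox lies on both paths and is an ancestor of the other node.

fox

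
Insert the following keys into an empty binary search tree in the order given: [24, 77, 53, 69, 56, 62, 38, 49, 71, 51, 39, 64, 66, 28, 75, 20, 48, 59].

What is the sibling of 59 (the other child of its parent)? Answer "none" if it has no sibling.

Insert 24: tree is empty, so 24 becomes the root.
Insert 77: 77 > 24 → go right. Place as right child of 24.
Insert 53: 53 > 24 → go right; 53 < 77 → go left. Place as left child of 77.
Insert 69: 69 > 24 → go right; 69 < 77 → go left; 69 > 53 → go right. Place as right child of 53.
Insert 56: 56 > 24 → go right; 56 < 77 → go left; 56 > 53 → go right; 56 < 69 → go left. Place as left child of 69.
Insert 62: 62 > 24 → go right; 62 < 77 → go left; 62 > 53 → go right; 62 < 69 → go left; 62 > 56 → go right. Place as right child of 56.
Insert 38: 38 > 24 → go right; 38 < 77 → go left; 38 < 53 → go left. Place as left child of 53.
Insert 49: 49 > 24 → go right; 49 < 77 → go left; 49 < 53 → go left; 49 > 38 → go right. Place as right child of 38.
Insert 71: 71 > 24 → go right; 71 < 77 → go left; 71 > 53 → go right; 71 > 69 → go right. Place as right child of 69.
Insert 51: 51 > 24 → go right; 51 < 77 → go left; 51 < 53 → go left; 51 > 38 → go right; 51 > 49 → go right. Place as right child of 49.
Insert 39: 39 > 24 → go right; 39 < 77 → go left; 39 < 53 → go left; 39 > 38 → go right; 39 < 49 → go left. Place as left child of 49.
Insert 64: 64 > 24 → go right; 64 < 77 → go left; 64 > 53 → go right; 64 < 69 → go left; 64 > 56 → go right; 64 > 62 → go right. Place as right child of 62.
Insert 66: 66 > 24 → go right; 66 < 77 → go left; 66 > 53 → go right; 66 < 69 → go left; 66 > 56 → go right; 66 > 62 → go right; 66 > 64 → go right. Place as right child of 64.
Insert 28: 28 > 24 → go right; 28 < 77 → go left; 28 < 53 → go left; 28 < 38 → go left. Place as left child of 38.
Insert 75: 75 > 24 → go right; 75 < 77 → go left; 75 > 53 → go right; 75 > 69 → go right; 75 > 71 → go right. Place as right child of 71.
Insert 20: 20 < 24 → go left. Place as left child of 24.
Insert 48: 48 > 24 → go right; 48 < 77 → go left; 48 < 53 → go left; 48 > 38 → go right; 48 < 49 → go left; 48 > 39 → go right. Place as right child of 39.
Insert 59: 59 > 24 → go right; 59 < 77 → go left; 59 > 53 → go right; 59 < 69 → go left; 59 > 56 → go right; 59 < 62 → go left. Place as left child of 62.

59's parent is 62; the other child of 62 is 64.

64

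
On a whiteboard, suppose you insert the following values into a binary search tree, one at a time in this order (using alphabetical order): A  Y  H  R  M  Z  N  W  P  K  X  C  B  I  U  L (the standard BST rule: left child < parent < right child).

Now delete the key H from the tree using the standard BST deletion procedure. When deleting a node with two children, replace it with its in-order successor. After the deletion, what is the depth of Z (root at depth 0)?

2

Insert A: tree is empty, so A becomes the root.
Insert Y: Y > A → go right. Place as right child of A.
Insert H: H > A → go right; H < Y → go left. Place as left child of Y.
Insert R: R > A → go right; R < Y → go left; R > H → go right. Place as right child of H.
Insert M: M > A → go right; M < Y → go left; M > H → go right; M < R → go left. Place as left child of R.
Insert Z: Z > A → go right; Z > Y → go right. Place as right child of Y.
Insert N: N > A → go right; N < Y → go left; N > H → go right; N < R → go left; N > M → go right. Place as right child of M.
Insert W: W > A → go right; W < Y → go left; W > H → go right; W > R → go right. Place as right child of R.
Insert P: P > A → go right; P < Y → go left; P > H → go right; P < R → go left; P > M → go right; P > N → go right. Place as right child of N.
Insert K: K > A → go right; K < Y → go left; K > H → go right; K < R → go left; K < M → go left. Place as left child of M.
Insert X: X > A → go right; X < Y → go left; X > H → go right; X > R → go right; X > W → go right. Place as right child of W.
Insert C: C > A → go right; C < Y → go left; C < H → go left. Place as left child of H.
Insert B: B > A → go right; B < Y → go left; B < H → go left; B < C → go left. Place as left child of C.
Insert I: I > A → go right; I < Y → go left; I > H → go right; I < R → go left; I < M → go left; I < K → go left. Place as left child of K.
Insert U: U > A → go right; U < Y → go left; U > H → go right; U > R → go right; U < W → go left. Place as left child of W.
Insert L: L > A → go right; L < Y → go left; L > H → go right; L < R → go left; L < M → go left; L > K → go right. Place as right child of K.

Delete H (two children — replace with in-order successor).
After deletion, path to Z: A → Y → Z.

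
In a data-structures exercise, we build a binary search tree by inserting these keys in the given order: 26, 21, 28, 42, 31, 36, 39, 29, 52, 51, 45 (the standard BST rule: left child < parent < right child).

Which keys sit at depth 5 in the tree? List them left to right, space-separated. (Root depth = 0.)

Insert 26: tree is empty, so 26 becomes the root.
Insert 21: 21 < 26 → go left. Place as left child of 26.
Insert 28: 28 > 26 → go right. Place as right child of 26.
Insert 42: 42 > 26 → go right; 42 > 28 → go right. Place as right child of 28.
Insert 31: 31 > 26 → go right; 31 > 28 → go right; 31 < 42 → go left. Place as left child of 42.
Insert 36: 36 > 26 → go right; 36 > 28 → go right; 36 < 42 → go left; 36 > 31 → go right. Place as right child of 31.
Insert 39: 39 > 26 → go right; 39 > 28 → go right; 39 < 42 → go left; 39 > 31 → go right; 39 > 36 → go right. Place as right child of 36.
Insert 29: 29 > 26 → go right; 29 > 28 → go right; 29 < 42 → go left; 29 < 31 → go left. Place as left child of 31.
Insert 52: 52 > 26 → go right; 52 > 28 → go right; 52 > 42 → go right. Place as right child of 42.
Insert 51: 51 > 26 → go right; 51 > 28 → go right; 51 > 42 → go right; 51 < 52 → go left. Place as left child of 52.
Insert 45: 45 > 26 → go right; 45 > 28 → go right; 45 > 42 → go right; 45 < 52 → go left; 45 < 51 → go left. Place as left child of 51.

39 45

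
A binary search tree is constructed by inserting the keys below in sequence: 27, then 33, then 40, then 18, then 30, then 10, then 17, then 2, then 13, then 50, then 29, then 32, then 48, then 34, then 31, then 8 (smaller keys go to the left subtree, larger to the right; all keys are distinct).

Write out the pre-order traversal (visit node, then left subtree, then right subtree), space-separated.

27 18 10 2 8 17 13 33 30 29 32 31 40 34 50 48

Insert 27: tree is empty, so 27 becomes the root.
Insert 33: 33 > 27 → go right. Place as right child of 27.
Insert 40: 40 > 27 → go right; 40 > 33 → go right. Place as right child of 33.
Insert 18: 18 < 27 → go left. Place as left child of 27.
Insert 30: 30 > 27 → go right; 30 < 33 → go left. Place as left child of 33.
Insert 10: 10 < 27 → go left; 10 < 18 → go left. Place as left child of 18.
Insert 17: 17 < 27 → go left; 17 < 18 → go left; 17 > 10 → go right. Place as right child of 10.
Insert 2: 2 < 27 → go left; 2 < 18 → go left; 2 < 10 → go left. Place as left child of 10.
Insert 13: 13 < 27 → go left; 13 < 18 → go left; 13 > 10 → go right; 13 < 17 → go left. Place as left child of 17.
Insert 50: 50 > 27 → go right; 50 > 33 → go right; 50 > 40 → go right. Place as right child of 40.
Insert 29: 29 > 27 → go right; 29 < 33 → go left; 29 < 30 → go left. Place as left child of 30.
Insert 32: 32 > 27 → go right; 32 < 33 → go left; 32 > 30 → go right. Place as right child of 30.
Insert 48: 48 > 27 → go right; 48 > 33 → go right; 48 > 40 → go right; 48 < 50 → go left. Place as left child of 50.
Insert 34: 34 > 27 → go right; 34 > 33 → go right; 34 < 40 → go left. Place as left child of 40.
Insert 31: 31 > 27 → go right; 31 < 33 → go left; 31 > 30 → go right; 31 < 32 → go left. Place as left child of 32.
Insert 8: 8 < 27 → go left; 8 < 18 → go left; 8 < 10 → go left; 8 > 2 → go right. Place as right child of 2.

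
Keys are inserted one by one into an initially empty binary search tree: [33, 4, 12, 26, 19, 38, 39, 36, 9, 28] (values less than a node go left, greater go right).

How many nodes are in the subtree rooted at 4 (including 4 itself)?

33: root
4: left child of 33 (depth 1)
12: right child of 4 (depth 2)
26: right child of 12 (depth 3)
19: left child of 26 (depth 4)
38: right child of 33 (depth 1)
39: right child of 38 (depth 2)
36: left child of 38 (depth 2)
9: left child of 12 (depth 3)
28: right child of 26 (depth 4)

Subtree rooted at 4 contains: 4, 12, 9, 26, 19, 28 — 6 nodes.

6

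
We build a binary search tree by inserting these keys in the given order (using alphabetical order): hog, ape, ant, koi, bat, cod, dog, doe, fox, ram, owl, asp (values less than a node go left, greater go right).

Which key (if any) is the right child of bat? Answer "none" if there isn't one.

cod

Resulting structure (node: left, right):
  hog: L=ape, R=koi
  ape: L=ant, R=bat
  ant: L=–, R=–
  koi: L=–, R=ram
  bat: L=asp, R=cod
  cod: L=–, R=dog
  dog: L=doe, R=fox
  doe: L=–, R=–
  fox: L=–, R=–
  ram: L=owl, R=–
  owl: L=–, R=–
  asp: L=–, R=–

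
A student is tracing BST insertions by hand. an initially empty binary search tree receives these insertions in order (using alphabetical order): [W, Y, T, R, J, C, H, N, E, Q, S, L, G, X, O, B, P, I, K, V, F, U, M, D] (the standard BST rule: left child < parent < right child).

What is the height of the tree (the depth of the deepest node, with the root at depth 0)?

W: root
Y: right child of W (depth 1)
T: left child of W (depth 1)
R: left child of T (depth 2)
J: left child of R (depth 3)
C: left child of J (depth 4)
H: right child of C (depth 5)
N: right child of J (depth 4)
E: left child of H (depth 6)
Q: right child of N (depth 5)
S: right child of R (depth 3)
L: left child of N (depth 5)
G: right child of E (depth 7)
X: left child of Y (depth 2)
O: left child of Q (depth 6)
B: left child of C (depth 5)
P: right child of O (depth 7)
I: right child of H (depth 6)
K: left child of L (depth 6)
V: right child of T (depth 2)
F: left child of G (depth 8)
U: left child of V (depth 3)
M: right child of L (depth 6)
D: left child of E (depth 7)

The deepest node is F at depth 8.

8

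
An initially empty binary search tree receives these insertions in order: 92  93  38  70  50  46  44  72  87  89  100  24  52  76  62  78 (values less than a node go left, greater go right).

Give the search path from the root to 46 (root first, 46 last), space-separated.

92: root
93: right child of 92 (depth 1)
38: left child of 92 (depth 1)
70: right child of 38 (depth 2)
50: left child of 70 (depth 3)
46: left child of 50 (depth 4)
44: left child of 46 (depth 5)
72: right child of 70 (depth 3)
87: right child of 72 (depth 4)
89: right child of 87 (depth 5)
100: right child of 93 (depth 2)
24: left child of 38 (depth 2)
52: right child of 50 (depth 4)
76: left child of 87 (depth 5)
62: right child of 52 (depth 5)
78: right child of 76 (depth 6)

92 38 70 50 46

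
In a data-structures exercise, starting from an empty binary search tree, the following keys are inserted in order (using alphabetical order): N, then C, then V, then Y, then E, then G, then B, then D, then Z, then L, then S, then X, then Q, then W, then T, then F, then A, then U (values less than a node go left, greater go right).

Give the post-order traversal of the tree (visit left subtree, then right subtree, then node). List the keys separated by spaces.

A B D F L G E C Q U T S W X Z Y V N

Insert N: tree is empty, so N becomes the root.
Insert C: C < N → go left. Place as left child of N.
Insert V: V > N → go right. Place as right child of N.
Insert Y: Y > N → go right; Y > V → go right. Place as right child of V.
Insert E: E < N → go left; E > C → go right. Place as right child of C.
Insert G: G < N → go left; G > C → go right; G > E → go right. Place as right child of E.
Insert B: B < N → go left; B < C → go left. Place as left child of C.
Insert D: D < N → go left; D > C → go right; D < E → go left. Place as left child of E.
Insert Z: Z > N → go right; Z > V → go right; Z > Y → go right. Place as right child of Y.
Insert L: L < N → go left; L > C → go right; L > E → go right; L > G → go right. Place as right child of G.
Insert S: S > N → go right; S < V → go left. Place as left child of V.
Insert X: X > N → go right; X > V → go right; X < Y → go left. Place as left child of Y.
Insert Q: Q > N → go right; Q < V → go left; Q < S → go left. Place as left child of S.
Insert W: W > N → go right; W > V → go right; W < Y → go left; W < X → go left. Place as left child of X.
Insert T: T > N → go right; T < V → go left; T > S → go right. Place as right child of S.
Insert F: F < N → go left; F > C → go right; F > E → go right; F < G → go left. Place as left child of G.
Insert A: A < N → go left; A < C → go left; A < B → go left. Place as left child of B.
Insert U: U > N → go right; U < V → go left; U > S → go right; U > T → go right. Place as right child of T.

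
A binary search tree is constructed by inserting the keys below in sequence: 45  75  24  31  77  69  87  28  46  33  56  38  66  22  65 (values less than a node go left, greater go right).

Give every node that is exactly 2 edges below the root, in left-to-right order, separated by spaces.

Insert 45: tree is empty, so 45 becomes the root.
Insert 75: 75 > 45 → go right. Place as right child of 45.
Insert 24: 24 < 45 → go left. Place as left child of 45.
Insert 31: 31 < 45 → go left; 31 > 24 → go right. Place as right child of 24.
Insert 77: 77 > 45 → go right; 77 > 75 → go right. Place as right child of 75.
Insert 69: 69 > 45 → go right; 69 < 75 → go left. Place as left child of 75.
Insert 87: 87 > 45 → go right; 87 > 75 → go right; 87 > 77 → go right. Place as right child of 77.
Insert 28: 28 < 45 → go left; 28 > 24 → go right; 28 < 31 → go left. Place as left child of 31.
Insert 46: 46 > 45 → go right; 46 < 75 → go left; 46 < 69 → go left. Place as left child of 69.
Insert 33: 33 < 45 → go left; 33 > 24 → go right; 33 > 31 → go right. Place as right child of 31.
Insert 56: 56 > 45 → go right; 56 < 75 → go left; 56 < 69 → go left; 56 > 46 → go right. Place as right child of 46.
Insert 38: 38 < 45 → go left; 38 > 24 → go right; 38 > 31 → go right; 38 > 33 → go right. Place as right child of 33.
Insert 66: 66 > 45 → go right; 66 < 75 → go left; 66 < 69 → go left; 66 > 46 → go right; 66 > 56 → go right. Place as right child of 56.
Insert 22: 22 < 45 → go left; 22 < 24 → go left. Place as left child of 24.
Insert 65: 65 > 45 → go right; 65 < 75 → go left; 65 < 69 → go left; 65 > 46 → go right; 65 > 56 → go right; 65 < 66 → go left. Place as left child of 66.

22 31 69 77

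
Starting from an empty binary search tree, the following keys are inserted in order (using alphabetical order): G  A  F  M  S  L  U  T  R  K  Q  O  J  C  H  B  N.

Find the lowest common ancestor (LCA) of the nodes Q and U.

G: root
A: left child of G (depth 1)
F: right child of A (depth 2)
M: right child of G (depth 1)
S: right child of M (depth 2)
L: left child of M (depth 2)
U: right child of S (depth 3)
T: left child of U (depth 4)
R: left child of S (depth 3)
K: left child of L (depth 3)
Q: left child of R (depth 4)
O: left child of Q (depth 5)
J: left child of K (depth 4)
C: left child of F (depth 3)
H: left child of J (depth 5)
B: left child of C (depth 4)
N: left child of O (depth 6)

Path to Q: G → M → S → R → Q
Path to U: G → M → S → U
The paths share a prefix ending at S, then split left and right.

S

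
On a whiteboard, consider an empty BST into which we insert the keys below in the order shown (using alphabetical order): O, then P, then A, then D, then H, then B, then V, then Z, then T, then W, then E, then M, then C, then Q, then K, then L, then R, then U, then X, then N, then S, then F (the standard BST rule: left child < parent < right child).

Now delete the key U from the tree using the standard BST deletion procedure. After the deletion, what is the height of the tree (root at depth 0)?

O: root
P: right child of O (depth 1)
A: left child of O (depth 1)
D: right child of A (depth 2)
H: right child of D (depth 3)
B: left child of D (depth 3)
V: right child of P (depth 2)
Z: right child of V (depth 3)
T: left child of V (depth 3)
W: left child of Z (depth 4)
E: left child of H (depth 4)
M: right child of H (depth 4)
C: right child of B (depth 4)
Q: left child of T (depth 4)
K: left child of M (depth 5)
L: right child of K (depth 6)
R: right child of Q (depth 5)
U: right child of T (depth 4)
X: right child of W (depth 5)
N: right child of M (depth 5)
S: right child of R (depth 6)
F: right child of E (depth 5)

Delete U (at most one child — splice it out).
After deletion, deepest node is L at depth 6.

6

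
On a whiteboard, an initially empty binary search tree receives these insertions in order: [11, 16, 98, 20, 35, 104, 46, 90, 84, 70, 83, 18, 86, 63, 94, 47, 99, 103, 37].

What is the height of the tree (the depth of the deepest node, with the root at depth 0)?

10

Resulting structure (node: left, right):
  11: L=–, R=16
  16: L=–, R=98
  98: L=20, R=104
  20: L=18, R=35
  35: L=–, R=46
  104: L=99, R=–
  46: L=37, R=90
  90: L=84, R=94
  84: L=70, R=86
  70: L=63, R=83
  83: L=–, R=–
  18: L=–, R=–
  86: L=–, R=–
  63: L=47, R=–
  94: L=–, R=–
  47: L=–, R=–
  99: L=–, R=103
  103: L=–, R=–
  37: L=–, R=–

The deepest node is 47 at depth 10.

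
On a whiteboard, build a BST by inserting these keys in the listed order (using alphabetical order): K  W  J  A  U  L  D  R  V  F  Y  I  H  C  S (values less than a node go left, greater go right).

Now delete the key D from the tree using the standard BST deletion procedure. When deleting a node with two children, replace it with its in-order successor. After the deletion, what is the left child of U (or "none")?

K: root
W: right child of K (depth 1)
J: left child of K (depth 1)
A: left child of J (depth 2)
U: left child of W (depth 2)
L: left child of U (depth 3)
D: right child of A (depth 3)
R: right child of L (depth 4)
V: right child of U (depth 3)
F: right child of D (depth 4)
Y: right child of W (depth 2)
I: right child of F (depth 5)
H: left child of I (depth 6)
C: left child of D (depth 4)
S: right child of R (depth 5)

Delete D (two children — replace with in-order successor).
After deletion, U's left child: L.

L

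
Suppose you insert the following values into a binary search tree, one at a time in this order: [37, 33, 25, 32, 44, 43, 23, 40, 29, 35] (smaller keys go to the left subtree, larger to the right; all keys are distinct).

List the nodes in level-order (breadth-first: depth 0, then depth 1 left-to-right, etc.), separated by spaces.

Insert 37: tree is empty, so 37 becomes the root.
Insert 33: 33 < 37 → go left. Place as left child of 37.
Insert 25: 25 < 37 → go left; 25 < 33 → go left. Place as left child of 33.
Insert 32: 32 < 37 → go left; 32 < 33 → go left; 32 > 25 → go right. Place as right child of 25.
Insert 44: 44 > 37 → go right. Place as right child of 37.
Insert 43: 43 > 37 → go right; 43 < 44 → go left. Place as left child of 44.
Insert 23: 23 < 37 → go left; 23 < 33 → go left; 23 < 25 → go left. Place as left child of 25.
Insert 40: 40 > 37 → go right; 40 < 44 → go left; 40 < 43 → go left. Place as left child of 43.
Insert 29: 29 < 37 → go left; 29 < 33 → go left; 29 > 25 → go right; 29 < 32 → go left. Place as left child of 32.
Insert 35: 35 < 37 → go left; 35 > 33 → go right. Place as right child of 33.

37 33 44 25 35 43 23 32 40 29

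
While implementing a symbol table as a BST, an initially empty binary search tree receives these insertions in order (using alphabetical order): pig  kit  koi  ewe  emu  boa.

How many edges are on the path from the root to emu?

pig: root
kit: left child of pig (depth 1)
koi: right child of kit (depth 2)
ewe: left child of kit (depth 2)
emu: left child of ewe (depth 3)
boa: left child of emu (depth 4)

Path to emu: pig → kit → ewe → emu, which is 3 edges.

3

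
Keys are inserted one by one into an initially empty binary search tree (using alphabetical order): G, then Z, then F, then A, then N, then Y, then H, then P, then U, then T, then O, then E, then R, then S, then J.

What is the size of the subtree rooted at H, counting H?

2

Insert G: tree is empty, so G becomes the root.
Insert Z: Z > G → go right. Place as right child of G.
Insert F: F < G → go left. Place as left child of G.
Insert A: A < G → go left; A < F → go left. Place as left child of F.
Insert N: N > G → go right; N < Z → go left. Place as left child of Z.
Insert Y: Y > G → go right; Y < Z → go left; Y > N → go right. Place as right child of N.
Insert H: H > G → go right; H < Z → go left; H < N → go left. Place as left child of N.
Insert P: P > G → go right; P < Z → go left; P > N → go right; P < Y → go left. Place as left child of Y.
Insert U: U > G → go right; U < Z → go left; U > N → go right; U < Y → go left; U > P → go right. Place as right child of P.
Insert T: T > G → go right; T < Z → go left; T > N → go right; T < Y → go left; T > P → go right; T < U → go left. Place as left child of U.
Insert O: O > G → go right; O < Z → go left; O > N → go right; O < Y → go left; O < P → go left. Place as left child of P.
Insert E: E < G → go left; E < F → go left; E > A → go right. Place as right child of A.
Insert R: R > G → go right; R < Z → go left; R > N → go right; R < Y → go left; R > P → go right; R < U → go left; R < T → go left. Place as left child of T.
Insert S: S > G → go right; S < Z → go left; S > N → go right; S < Y → go left; S > P → go right; S < U → go left; S < T → go left; S > R → go right. Place as right child of R.
Insert J: J > G → go right; J < Z → go left; J < N → go left; J > H → go right. Place as right child of H.

Subtree rooted at H contains: H, J — 2 nodes.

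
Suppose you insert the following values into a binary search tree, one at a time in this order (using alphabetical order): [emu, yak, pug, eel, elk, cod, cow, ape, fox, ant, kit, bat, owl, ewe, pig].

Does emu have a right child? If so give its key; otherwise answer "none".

emu: root
yak: right child of emu (depth 1)
pug: left child of yak (depth 2)
eel: left child of emu (depth 1)
elk: right child of eel (depth 2)
cod: left child of eel (depth 2)
cow: right child of cod (depth 3)
ape: left child of cod (depth 3)
fox: left child of pug (depth 3)
ant: left child of ape (depth 4)
kit: right child of fox (depth 4)
bat: right child of ape (depth 4)
owl: right child of kit (depth 5)
ewe: left child of fox (depth 4)
pig: right child of owl (depth 6)

yak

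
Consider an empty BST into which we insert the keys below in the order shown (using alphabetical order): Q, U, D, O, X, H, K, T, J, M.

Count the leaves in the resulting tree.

Resulting structure (node: left, right):
  Q: L=D, R=U
  U: L=T, R=X
  D: L=–, R=O
  O: L=H, R=–
  X: L=–, R=–
  H: L=–, R=K
  K: L=J, R=M
  T: L=–, R=–
  J: L=–, R=–
  M: L=–, R=–

Leaves: J, M, T, X — 4 in total.

4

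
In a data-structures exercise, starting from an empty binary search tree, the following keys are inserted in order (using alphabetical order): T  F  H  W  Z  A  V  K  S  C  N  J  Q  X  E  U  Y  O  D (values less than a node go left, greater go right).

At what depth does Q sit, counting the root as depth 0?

T: root
F: left child of T (depth 1)
H: right child of F (depth 2)
W: right child of T (depth 1)
Z: right child of W (depth 2)
A: left child of F (depth 2)
V: left child of W (depth 2)
K: right child of H (depth 3)
S: right child of K (depth 4)
C: right child of A (depth 3)
N: left child of S (depth 5)
J: left child of K (depth 4)
Q: right child of N (depth 6)
X: left child of Z (depth 3)
E: right child of C (depth 4)
U: left child of V (depth 3)
Y: right child of X (depth 4)
O: left child of Q (depth 7)
D: left child of E (depth 5)

Path to Q: T → F → H → K → S → N → Q, which is 6 edges.

6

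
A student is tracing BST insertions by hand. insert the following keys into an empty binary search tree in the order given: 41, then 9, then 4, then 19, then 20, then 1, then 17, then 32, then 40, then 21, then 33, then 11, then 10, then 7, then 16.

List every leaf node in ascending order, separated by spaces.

1 7 10 16 21 33

41: root
9: left child of 41 (depth 1)
4: left child of 9 (depth 2)
19: right child of 9 (depth 2)
20: right child of 19 (depth 3)
1: left child of 4 (depth 3)
17: left child of 19 (depth 3)
32: right child of 20 (depth 4)
40: right child of 32 (depth 5)
21: left child of 32 (depth 5)
33: left child of 40 (depth 6)
11: left child of 17 (depth 4)
10: left child of 11 (depth 5)
7: right child of 4 (depth 3)
16: right child of 11 (depth 5)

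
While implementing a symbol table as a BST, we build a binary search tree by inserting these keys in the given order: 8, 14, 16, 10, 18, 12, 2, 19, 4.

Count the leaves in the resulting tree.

8: root
14: right child of 8 (depth 1)
16: right child of 14 (depth 2)
10: left child of 14 (depth 2)
18: right child of 16 (depth 3)
12: right child of 10 (depth 3)
2: left child of 8 (depth 1)
19: right child of 18 (depth 4)
4: right child of 2 (depth 2)

Leaves: 4, 12, 19 — 3 in total.

3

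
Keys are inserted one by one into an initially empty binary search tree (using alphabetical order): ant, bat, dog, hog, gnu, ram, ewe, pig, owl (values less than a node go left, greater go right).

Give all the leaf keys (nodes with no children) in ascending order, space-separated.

ewe owl

ant: root
bat: right child of ant (depth 1)
dog: right child of bat (depth 2)
hog: right child of dog (depth 3)
gnu: left child of hog (depth 4)
ram: right child of hog (depth 4)
ewe: left child of gnu (depth 5)
pig: left child of ram (depth 5)
owl: left child of pig (depth 6)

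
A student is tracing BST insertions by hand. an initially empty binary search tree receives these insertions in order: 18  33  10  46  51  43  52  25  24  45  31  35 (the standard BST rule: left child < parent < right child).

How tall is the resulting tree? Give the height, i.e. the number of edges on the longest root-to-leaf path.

4

18: root
33: right child of 18 (depth 1)
10: left child of 18 (depth 1)
46: right child of 33 (depth 2)
51: right child of 46 (depth 3)
43: left child of 46 (depth 3)
52: right child of 51 (depth 4)
25: left child of 33 (depth 2)
24: left child of 25 (depth 3)
45: right child of 43 (depth 4)
31: right child of 25 (depth 3)
35: left child of 43 (depth 4)

The deepest node is 52 at depth 4.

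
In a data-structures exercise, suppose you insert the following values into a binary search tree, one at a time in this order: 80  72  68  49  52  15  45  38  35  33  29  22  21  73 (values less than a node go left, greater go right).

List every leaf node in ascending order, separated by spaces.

21 52 73

80: root
72: left child of 80 (depth 1)
68: left child of 72 (depth 2)
49: left child of 68 (depth 3)
52: right child of 49 (depth 4)
15: left child of 49 (depth 4)
45: right child of 15 (depth 5)
38: left child of 45 (depth 6)
35: left child of 38 (depth 7)
33: left child of 35 (depth 8)
29: left child of 33 (depth 9)
22: left child of 29 (depth 10)
21: left child of 22 (depth 11)
73: right child of 72 (depth 2)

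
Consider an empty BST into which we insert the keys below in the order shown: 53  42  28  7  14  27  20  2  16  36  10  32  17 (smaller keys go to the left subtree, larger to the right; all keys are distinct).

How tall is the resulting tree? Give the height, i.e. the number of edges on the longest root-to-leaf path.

53: root
42: left child of 53 (depth 1)
28: left child of 42 (depth 2)
7: left child of 28 (depth 3)
14: right child of 7 (depth 4)
27: right child of 14 (depth 5)
20: left child of 27 (depth 6)
2: left child of 7 (depth 4)
16: left child of 20 (depth 7)
36: right child of 28 (depth 3)
10: left child of 14 (depth 5)
32: left child of 36 (depth 4)
17: right child of 16 (depth 8)

The deepest node is 17 at depth 8.

8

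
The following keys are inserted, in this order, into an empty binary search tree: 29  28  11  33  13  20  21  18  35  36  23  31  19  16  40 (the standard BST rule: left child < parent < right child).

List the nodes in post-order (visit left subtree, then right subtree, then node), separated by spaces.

16 19 18 23 21 20 13 11 28 31 40 36 35 33 29

29: root
28: left child of 29 (depth 1)
11: left child of 28 (depth 2)
33: right child of 29 (depth 1)
13: right child of 11 (depth 3)
20: right child of 13 (depth 4)
21: right child of 20 (depth 5)
18: left child of 20 (depth 5)
35: right child of 33 (depth 2)
36: right child of 35 (depth 3)
23: right child of 21 (depth 6)
31: left child of 33 (depth 2)
19: right child of 18 (depth 6)
16: left child of 18 (depth 6)
40: right child of 36 (depth 4)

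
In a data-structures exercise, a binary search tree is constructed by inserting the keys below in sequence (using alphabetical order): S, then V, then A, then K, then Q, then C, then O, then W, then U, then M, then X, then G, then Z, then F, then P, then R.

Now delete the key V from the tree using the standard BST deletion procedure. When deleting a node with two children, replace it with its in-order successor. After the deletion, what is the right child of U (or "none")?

S: root
V: right child of S (depth 1)
A: left child of S (depth 1)
K: right child of A (depth 2)
Q: right child of K (depth 3)
C: left child of K (depth 3)
O: left child of Q (depth 4)
W: right child of V (depth 2)
U: left child of V (depth 2)
M: left child of O (depth 5)
X: right child of W (depth 3)
G: right child of C (depth 4)
Z: right child of X (depth 4)
F: left child of G (depth 5)
P: right child of O (depth 5)
R: right child of Q (depth 4)

Delete V (two children — replace with in-order successor).
After deletion, U's right child: none.

none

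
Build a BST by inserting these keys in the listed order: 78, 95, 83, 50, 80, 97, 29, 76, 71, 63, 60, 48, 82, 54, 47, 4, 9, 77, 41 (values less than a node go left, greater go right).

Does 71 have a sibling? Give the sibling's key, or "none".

77

Insert 78: tree is empty, so 78 becomes the root.
Insert 95: 95 > 78 → go right. Place as right child of 78.
Insert 83: 83 > 78 → go right; 83 < 95 → go left. Place as left child of 95.
Insert 50: 50 < 78 → go left. Place as left child of 78.
Insert 80: 80 > 78 → go right; 80 < 95 → go left; 80 < 83 → go left. Place as left child of 83.
Insert 97: 97 > 78 → go right; 97 > 95 → go right. Place as right child of 95.
Insert 29: 29 < 78 → go left; 29 < 50 → go left. Place as left child of 50.
Insert 76: 76 < 78 → go left; 76 > 50 → go right. Place as right child of 50.
Insert 71: 71 < 78 → go left; 71 > 50 → go right; 71 < 76 → go left. Place as left child of 76.
Insert 63: 63 < 78 → go left; 63 > 50 → go right; 63 < 76 → go left; 63 < 71 → go left. Place as left child of 71.
Insert 60: 60 < 78 → go left; 60 > 50 → go right; 60 < 76 → go left; 60 < 71 → go left; 60 < 63 → go left. Place as left child of 63.
Insert 48: 48 < 78 → go left; 48 < 50 → go left; 48 > 29 → go right. Place as right child of 29.
Insert 82: 82 > 78 → go right; 82 < 95 → go left; 82 < 83 → go left; 82 > 80 → go right. Place as right child of 80.
Insert 54: 54 < 78 → go left; 54 > 50 → go right; 54 < 76 → go left; 54 < 71 → go left; 54 < 63 → go left; 54 < 60 → go left. Place as left child of 60.
Insert 47: 47 < 78 → go left; 47 < 50 → go left; 47 > 29 → go right; 47 < 48 → go left. Place as left child of 48.
Insert 4: 4 < 78 → go left; 4 < 50 → go left; 4 < 29 → go left. Place as left child of 29.
Insert 9: 9 < 78 → go left; 9 < 50 → go left; 9 < 29 → go left; 9 > 4 → go right. Place as right child of 4.
Insert 77: 77 < 78 → go left; 77 > 50 → go right; 77 > 76 → go right. Place as right child of 76.
Insert 41: 41 < 78 → go left; 41 < 50 → go left; 41 > 29 → go right; 41 < 48 → go left; 41 < 47 → go left. Place as left child of 47.

71's parent is 76; the other child of 76 is 77.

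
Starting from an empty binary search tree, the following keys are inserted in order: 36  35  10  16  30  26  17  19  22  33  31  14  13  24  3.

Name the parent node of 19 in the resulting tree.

Insert 36: tree is empty, so 36 becomes the root.
Insert 35: 35 < 36 → go left. Place as left child of 36.
Insert 10: 10 < 36 → go left; 10 < 35 → go left. Place as left child of 35.
Insert 16: 16 < 36 → go left; 16 < 35 → go left; 16 > 10 → go right. Place as right child of 10.
Insert 30: 30 < 36 → go left; 30 < 35 → go left; 30 > 10 → go right; 30 > 16 → go right. Place as right child of 16.
Insert 26: 26 < 36 → go left; 26 < 35 → go left; 26 > 10 → go right; 26 > 16 → go right; 26 < 30 → go left. Place as left child of 30.
Insert 17: 17 < 36 → go left; 17 < 35 → go left; 17 > 10 → go right; 17 > 16 → go right; 17 < 30 → go left; 17 < 26 → go left. Place as left child of 26.
Insert 19: 19 < 36 → go left; 19 < 35 → go left; 19 > 10 → go right; 19 > 16 → go right; 19 < 30 → go left; 19 < 26 → go left; 19 > 17 → go right. Place as right child of 17.
Insert 22: 22 < 36 → go left; 22 < 35 → go left; 22 > 10 → go right; 22 > 16 → go right; 22 < 30 → go left; 22 < 26 → go left; 22 > 17 → go right; 22 > 19 → go right. Place as right child of 19.
Insert 33: 33 < 36 → go left; 33 < 35 → go left; 33 > 10 → go right; 33 > 16 → go right; 33 > 30 → go right. Place as right child of 30.
Insert 31: 31 < 36 → go left; 31 < 35 → go left; 31 > 10 → go right; 31 > 16 → go right; 31 > 30 → go right; 31 < 33 → go left. Place as left child of 33.
Insert 14: 14 < 36 → go left; 14 < 35 → go left; 14 > 10 → go right; 14 < 16 → go left. Place as left child of 16.
Insert 13: 13 < 36 → go left; 13 < 35 → go left; 13 > 10 → go right; 13 < 16 → go left; 13 < 14 → go left. Place as left child of 14.
Insert 24: 24 < 36 → go left; 24 < 35 → go left; 24 > 10 → go right; 24 > 16 → go right; 24 < 30 → go left; 24 < 26 → go left; 24 > 17 → go right; 24 > 19 → go right; 24 > 22 → go right. Place as right child of 22.
Insert 3: 3 < 36 → go left; 3 < 35 → go left; 3 < 10 → go left. Place as left child of 10.

17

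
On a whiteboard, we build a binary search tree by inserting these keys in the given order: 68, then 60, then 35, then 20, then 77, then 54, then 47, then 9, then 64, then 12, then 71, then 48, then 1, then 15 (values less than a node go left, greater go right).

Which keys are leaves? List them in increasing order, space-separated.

Resulting structure (node: left, right):
  68: L=60, R=77
  60: L=35, R=64
  35: L=20, R=54
  20: L=9, R=–
  77: L=71, R=–
  54: L=47, R=–
  47: L=–, R=48
  9: L=1, R=12
  64: L=–, R=–
  12: L=–, R=15
  71: L=–, R=–
  48: L=–, R=–
  1: L=–, R=–
  15: L=–, R=–

1 15 48 64 71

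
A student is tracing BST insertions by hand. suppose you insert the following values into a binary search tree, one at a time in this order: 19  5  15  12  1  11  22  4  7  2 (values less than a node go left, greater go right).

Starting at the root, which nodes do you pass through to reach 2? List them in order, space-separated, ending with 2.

Insert 19: tree is empty, so 19 becomes the root.
Insert 5: 5 < 19 → go left. Place as left child of 19.
Insert 15: 15 < 19 → go left; 15 > 5 → go right. Place as right child of 5.
Insert 12: 12 < 19 → go left; 12 > 5 → go right; 12 < 15 → go left. Place as left child of 15.
Insert 1: 1 < 19 → go left; 1 < 5 → go left. Place as left child of 5.
Insert 11: 11 < 19 → go left; 11 > 5 → go right; 11 < 15 → go left; 11 < 12 → go left. Place as left child of 12.
Insert 22: 22 > 19 → go right. Place as right child of 19.
Insert 4: 4 < 19 → go left; 4 < 5 → go left; 4 > 1 → go right. Place as right child of 1.
Insert 7: 7 < 19 → go left; 7 > 5 → go right; 7 < 15 → go left; 7 < 12 → go left; 7 < 11 → go left. Place as left child of 11.
Insert 2: 2 < 19 → go left; 2 < 5 → go left; 2 > 1 → go right; 2 < 4 → go left. Place as left child of 4.

19 5 1 4 2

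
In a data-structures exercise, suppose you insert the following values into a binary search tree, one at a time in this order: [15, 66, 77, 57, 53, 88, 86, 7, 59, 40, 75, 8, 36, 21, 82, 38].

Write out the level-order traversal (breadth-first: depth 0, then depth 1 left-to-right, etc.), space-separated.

15 7 66 8 57 77 53 59 75 88 40 86 36 82 21 38

15: root
66: right child of 15 (depth 1)
77: right child of 66 (depth 2)
57: left child of 66 (depth 2)
53: left child of 57 (depth 3)
88: right child of 77 (depth 3)
86: left child of 88 (depth 4)
7: left child of 15 (depth 1)
59: right child of 57 (depth 3)
40: left child of 53 (depth 4)
75: left child of 77 (depth 3)
8: right child of 7 (depth 2)
36: left child of 40 (depth 5)
21: left child of 36 (depth 6)
82: left child of 86 (depth 5)
38: right child of 36 (depth 6)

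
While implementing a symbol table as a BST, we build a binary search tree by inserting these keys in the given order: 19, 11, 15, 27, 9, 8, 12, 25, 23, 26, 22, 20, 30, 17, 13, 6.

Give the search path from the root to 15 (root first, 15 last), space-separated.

Insert 19: tree is empty, so 19 becomes the root.
Insert 11: 11 < 19 → go left. Place as left child of 19.
Insert 15: 15 < 19 → go left; 15 > 11 → go right. Place as right child of 11.
Insert 27: 27 > 19 → go right. Place as right child of 19.
Insert 9: 9 < 19 → go left; 9 < 11 → go left. Place as left child of 11.
Insert 8: 8 < 19 → go left; 8 < 11 → go left; 8 < 9 → go left. Place as left child of 9.
Insert 12: 12 < 19 → go left; 12 > 11 → go right; 12 < 15 → go left. Place as left child of 15.
Insert 25: 25 > 19 → go right; 25 < 27 → go left. Place as left child of 27.
Insert 23: 23 > 19 → go right; 23 < 27 → go left; 23 < 25 → go left. Place as left child of 25.
Insert 26: 26 > 19 → go right; 26 < 27 → go left; 26 > 25 → go right. Place as right child of 25.
Insert 22: 22 > 19 → go right; 22 < 27 → go left; 22 < 25 → go left; 22 < 23 → go left. Place as left child of 23.
Insert 20: 20 > 19 → go right; 20 < 27 → go left; 20 < 25 → go left; 20 < 23 → go left; 20 < 22 → go left. Place as left child of 22.
Insert 30: 30 > 19 → go right; 30 > 27 → go right. Place as right child of 27.
Insert 17: 17 < 19 → go left; 17 > 11 → go right; 17 > 15 → go right. Place as right child of 15.
Insert 13: 13 < 19 → go left; 13 > 11 → go right; 13 < 15 → go left; 13 > 12 → go right. Place as right child of 12.
Insert 6: 6 < 19 → go left; 6 < 11 → go left; 6 < 9 → go left; 6 < 8 → go left. Place as left child of 8.

19 11 15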